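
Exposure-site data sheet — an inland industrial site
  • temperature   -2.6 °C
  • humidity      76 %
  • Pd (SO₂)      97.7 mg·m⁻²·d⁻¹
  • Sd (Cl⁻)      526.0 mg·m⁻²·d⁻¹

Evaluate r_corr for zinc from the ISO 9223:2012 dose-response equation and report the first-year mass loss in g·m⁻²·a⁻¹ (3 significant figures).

r_corr = 20.7 g·m⁻²·a⁻¹

zinc: temperature factor f = +0.038·(-12.6) = -0.4788
  sulphur-dioxide contribution → 1.979 μm/a
  chloride contribution → 0.9164 μm/a
  total first-year rate 2.896 μm/a
Convert to mass loss: 2.896 μm/a × 7.14 g/cm³ = 20.67 g·m⁻²·a⁻¹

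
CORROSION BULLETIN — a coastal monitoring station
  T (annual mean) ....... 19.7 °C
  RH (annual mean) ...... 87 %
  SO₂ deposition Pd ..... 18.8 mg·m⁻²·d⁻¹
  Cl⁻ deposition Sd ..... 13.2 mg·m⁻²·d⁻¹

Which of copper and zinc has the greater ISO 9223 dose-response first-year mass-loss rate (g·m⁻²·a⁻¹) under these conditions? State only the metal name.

copper

copper: f(T) = -0.080·(T−10) [T>10 °C] = -0.7760
  sulphur-dioxide contribution → 0.8867 μm/a
  chloride contribution → 1.238 μm/a
  total first-year rate 2.125 μm/a
  mass loss = 2.125 μm/a × 8.96 g/cm³ = 19.04 g·m⁻²·a⁻¹
zinc: T>10 °C ⇒ hinge -0.071·(19.7−10) = -0.6887
  sulphur-dioxide contribution → 1.289 μm/a
  chloride contribution → 0.8152 μm/a
  total first-year rate 2.104 μm/a
  mass loss = 2.104 μm/a × 7.14 g/cm³ = 15.02 g·m⁻²·a⁻¹
Ordering by g·m⁻²·a⁻¹: copper (19) > zinc (15)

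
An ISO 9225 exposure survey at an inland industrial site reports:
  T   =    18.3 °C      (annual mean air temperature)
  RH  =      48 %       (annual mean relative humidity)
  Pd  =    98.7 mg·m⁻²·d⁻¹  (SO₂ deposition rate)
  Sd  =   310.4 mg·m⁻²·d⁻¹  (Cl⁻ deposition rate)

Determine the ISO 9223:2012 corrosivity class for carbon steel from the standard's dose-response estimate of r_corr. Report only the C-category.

C4

carbon steel: temperature factor f = -0.054·(8.3) = -0.4482
  SO₂ term: 1.77·98.7^0.52·exp(0.02·48-0.4482) = 32.16
  Cl⁻ term: 0.102·310.4^0.62·exp(0.033·48+0.04·18.3) = 36.26
  r_corr = 32.16 + 36.26 = 68.42 μm/a
68.4 μm/a falls in (50, 80] for carbon steel → category C4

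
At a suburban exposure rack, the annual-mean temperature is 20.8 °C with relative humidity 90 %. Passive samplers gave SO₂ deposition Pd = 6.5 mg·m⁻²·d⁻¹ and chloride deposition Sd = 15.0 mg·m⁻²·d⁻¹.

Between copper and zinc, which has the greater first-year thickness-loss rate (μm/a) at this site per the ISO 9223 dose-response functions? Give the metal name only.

copper: T>10 °C ⇒ hinge -0.080·(20.8−10) = -0.8640
  sulphur-dioxide contribution → 0.7354 μm/a
  chloride contribution → 1.507 μm/a
  ⇒ r_corr(copper) = 2.242 μm/a
zinc: f(T) = -0.071·(T−10) [T>10 °C] = -0.7668
  sulphur-dioxide contribution → 0.8575 μm/a
  chloride contribution → 0.9861 μm/a
  ⇒ r_corr(zinc) = 1.844 μm/a
Ordering by μm/a: copper (2.24) > zinc (1.84)

copper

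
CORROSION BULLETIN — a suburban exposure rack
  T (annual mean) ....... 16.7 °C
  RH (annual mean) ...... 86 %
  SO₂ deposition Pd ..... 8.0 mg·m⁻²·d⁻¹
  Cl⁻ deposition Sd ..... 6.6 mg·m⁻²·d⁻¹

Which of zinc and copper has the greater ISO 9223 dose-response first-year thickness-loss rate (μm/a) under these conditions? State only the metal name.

zinc: T>10 °C ⇒ hinge -0.071·(16.7−10) = -0.4757
  sulphur-dioxide contribution → 1.046 μm/a
  chloride contribution → 0.4221 μm/a
  total first-year rate 1.468 μm/a
copper: temperature factor f = -0.080·(6.7) = -0.5360
  sulphur-dioxide contribution → 0.851 μm/a
  chloride contribution → 0.855 μm/a
  total first-year rate 1.706 μm/a
Ordering by μm/a: copper (1.71) > zinc (1.47)

copper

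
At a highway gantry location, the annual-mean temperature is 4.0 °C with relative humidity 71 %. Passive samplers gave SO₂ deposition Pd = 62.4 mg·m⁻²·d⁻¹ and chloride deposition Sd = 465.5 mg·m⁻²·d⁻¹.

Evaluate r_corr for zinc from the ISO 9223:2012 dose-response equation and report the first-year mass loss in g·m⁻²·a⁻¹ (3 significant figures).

r_corr = 22.1 g·m⁻²·a⁻¹

zinc: f(T) = +0.038·(T−10) [T≤10 °C] = -0.2280
  Pd branch = 0.0129·Pd^0.44·e^(0.046·RH+f) = 1.659 μm/a
  Cl⁻ term: 0.0175·465.5^0.57·exp(0.008·71+0.085·4.0) = 1.439
  sum: 1.659 + 1.439 → r_corr = 3.098 μm/a
Convert to mass loss: 3.098 μm/a × 7.14 g/cm³ = 22.12 g·m⁻²·a⁻¹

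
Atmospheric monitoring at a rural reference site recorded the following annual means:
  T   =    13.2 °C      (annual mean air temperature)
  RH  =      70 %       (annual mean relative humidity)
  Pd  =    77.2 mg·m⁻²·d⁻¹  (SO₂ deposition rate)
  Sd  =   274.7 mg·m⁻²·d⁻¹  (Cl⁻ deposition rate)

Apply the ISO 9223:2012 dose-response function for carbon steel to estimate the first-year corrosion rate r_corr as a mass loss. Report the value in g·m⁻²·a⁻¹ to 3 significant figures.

carbon steel: f(T) = -0.054·(T−10) [T>10 °C] = -0.1728
  SO₂ term: 1.77·77.2^0.52·exp(0.02·70-0.1728) = 57.88
  Sd branch = 0.102·Sd^0.62·e^(0.033·RH+0.04·T) = 56.65 μm/a
  r_corr = 57.88 + 56.65 = 114.5 μm/a
Convert to mass loss: 114.5 μm/a × 7.85 g/cm³ = 899.1 g·m⁻²·a⁻¹

r_corr = 899 g·m⁻²·a⁻¹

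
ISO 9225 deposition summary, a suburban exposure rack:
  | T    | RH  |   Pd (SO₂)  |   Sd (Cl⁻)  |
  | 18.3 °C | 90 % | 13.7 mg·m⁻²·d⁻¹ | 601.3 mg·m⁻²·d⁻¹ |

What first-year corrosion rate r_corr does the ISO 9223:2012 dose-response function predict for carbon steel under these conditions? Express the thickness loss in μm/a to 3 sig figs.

carbon steel: T>10 °C ⇒ hinge -0.054·(18.3−10) = -0.4482
  SO₂ term: 1.77·13.7^0.52·exp(0.02·90-0.4482) = 26.68
  Sd branch = 0.102·Sd^0.62·e^(0.033·RH+0.04·T) = 218.5 μm/a
  sum: 26.68 + 218.5 → r_corr = 245.1 μm/a

r_corr = 245 μm/a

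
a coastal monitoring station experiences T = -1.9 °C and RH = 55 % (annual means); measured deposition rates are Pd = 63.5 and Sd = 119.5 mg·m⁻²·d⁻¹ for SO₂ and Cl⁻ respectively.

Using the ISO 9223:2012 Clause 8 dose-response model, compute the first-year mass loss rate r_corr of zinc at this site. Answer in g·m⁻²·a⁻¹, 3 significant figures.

r_corr = 7.09 g·m⁻²·a⁻¹

zinc: f(T) = +0.038·(T−10) [T≤10 °C] = -0.4522
  sulphur-dioxide contribution → 0.64 μm/a
  chloride contribution → 0.3533 μm/a
  total first-year rate 0.9933 μm/a
Convert to mass loss: 0.9933 μm/a × 7.14 g/cm³ = 7.092 g·m⁻²·a⁻¹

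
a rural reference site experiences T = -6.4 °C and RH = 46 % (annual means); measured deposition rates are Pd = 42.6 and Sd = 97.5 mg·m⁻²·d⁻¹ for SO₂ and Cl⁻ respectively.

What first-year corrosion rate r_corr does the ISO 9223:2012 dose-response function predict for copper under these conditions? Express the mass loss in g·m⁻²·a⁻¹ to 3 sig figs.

copper: T≤10 °C ⇒ hinge +0.126·(-6.4−10) = -2.0664
  SO₂ term: 0.0053·42.6^0.26·exp(0.059·46-2.0664) = 0.02686
  Sd branch = 0.01025·Sd^0.27·e^(0.036·RH+0.049·T) = 0.1351 μm/a
  r_corr = 0.02686 + 0.1351 = 0.162 μm/a
Convert to mass loss: 0.162 μm/a × 8.96 g/cm³ = 1.451 g·m⁻²·a⁻¹

r_corr = 1.45 g·m⁻²·a⁻¹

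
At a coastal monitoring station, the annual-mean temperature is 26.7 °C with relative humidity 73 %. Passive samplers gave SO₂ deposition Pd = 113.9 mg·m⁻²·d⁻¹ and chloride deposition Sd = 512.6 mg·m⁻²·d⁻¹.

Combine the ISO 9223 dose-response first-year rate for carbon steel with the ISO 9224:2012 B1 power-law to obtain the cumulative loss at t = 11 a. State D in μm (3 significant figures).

carbon steel: T>10 °C ⇒ hinge -0.054·(26.7−10) = -0.9018
  SO₂ term: 1.77·113.9^0.52·exp(0.02·73-0.9018) = 36.29
  Sd branch = 0.102·Sd^0.62·e^(0.033·RH+0.04·T) = 158 μm/a
  sum: 36.29 + 158 → r_corr = 194.3 μm/a
Long-term exponent b (ISO 9224 Table 2, B1) = 0.523
  D(11) = 194.3 × 11^0.523 = 194.3 × 3.505 = 681 μm

D(11) = 681 μm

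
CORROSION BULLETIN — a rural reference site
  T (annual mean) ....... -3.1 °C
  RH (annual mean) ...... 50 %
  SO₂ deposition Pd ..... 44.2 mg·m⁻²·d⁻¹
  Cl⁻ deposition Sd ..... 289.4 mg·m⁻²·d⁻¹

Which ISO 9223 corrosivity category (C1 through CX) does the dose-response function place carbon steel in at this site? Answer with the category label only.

carbon steel: temperature factor f = +0.150·(-13.1) = -1.9650
  SO₂ term: 1.77·44.2^0.52·exp(0.02·50-1.9650) = 4.836
  Sd branch = 0.102·Sd^0.62·e^(0.033·RH+0.04·T) = 15.76 μm/a
  sum: 4.836 + 15.76 → r_corr = 20.59 μm/a
Category bounds: 1.3…25 μm/a bracket r_corr ⇒ C2

C2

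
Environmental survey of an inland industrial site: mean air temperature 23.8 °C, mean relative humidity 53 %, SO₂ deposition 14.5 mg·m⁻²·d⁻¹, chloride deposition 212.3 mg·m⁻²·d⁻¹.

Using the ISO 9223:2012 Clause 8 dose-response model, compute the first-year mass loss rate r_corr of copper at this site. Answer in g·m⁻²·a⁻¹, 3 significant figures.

copper: f(T) = -0.080·(T−10) [T>10 °C] = -1.1040
  SO₂ term: 0.0053·14.5^0.26·exp(0.059·53-1.1040) = 0.08032
  Cl⁻ term: 0.01025·212.3^0.27·exp(0.036·53+0.049·23.8) = 0.9421
  r_corr = 0.08032 + 0.9421 = 1.022 μm/a
Convert to mass loss: 1.022 μm/a × 8.96 g/cm³ = 9.161 g·m⁻²·a⁻¹

r_corr = 9.16 g·m⁻²·a⁻¹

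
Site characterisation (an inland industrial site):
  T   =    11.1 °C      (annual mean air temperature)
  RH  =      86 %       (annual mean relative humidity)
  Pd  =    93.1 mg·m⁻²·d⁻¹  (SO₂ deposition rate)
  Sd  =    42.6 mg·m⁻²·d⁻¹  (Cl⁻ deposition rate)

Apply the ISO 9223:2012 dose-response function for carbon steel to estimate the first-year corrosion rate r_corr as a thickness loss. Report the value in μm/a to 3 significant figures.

carbon steel: f(T) = -0.054·(T−10) [T>10 °C] = -0.0594
  SO₂ term: 1.77·93.1^0.52·exp(0.02·86-0.0594) = 98.4
  Cl⁻ term: 0.102·42.6^0.62·exp(0.033·86+0.04·11.1) = 27.81
  r_corr = 98.4 + 27.81 = 126.2 μm/a

r_corr = 126 μm/a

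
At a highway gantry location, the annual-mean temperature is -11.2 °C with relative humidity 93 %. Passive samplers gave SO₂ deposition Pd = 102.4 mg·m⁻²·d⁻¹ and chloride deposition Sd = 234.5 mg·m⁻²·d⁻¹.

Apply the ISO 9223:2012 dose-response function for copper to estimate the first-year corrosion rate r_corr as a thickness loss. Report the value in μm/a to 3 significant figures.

copper: temperature factor f = +0.126·(-21.2) = -2.6712
  sulphur-dioxide contribution → 0.295 μm/a
  chloride contribution → 0.7351 μm/a
  total first-year rate 1.03 μm/a

r_corr = 1.03 μm/a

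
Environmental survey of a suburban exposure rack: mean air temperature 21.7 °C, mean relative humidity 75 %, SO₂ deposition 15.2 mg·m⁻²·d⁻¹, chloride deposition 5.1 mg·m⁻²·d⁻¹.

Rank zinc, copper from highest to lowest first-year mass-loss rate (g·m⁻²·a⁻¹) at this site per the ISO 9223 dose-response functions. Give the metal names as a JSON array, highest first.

zinc: f(T) = -0.071·(T−10) [T>10 °C] = -0.8307
  sulphur-dioxide contribution → 0.5863 μm/a
  chloride contribution → 0.5105 μm/a
  total first-year rate 1.097 μm/a
  mass loss = 1.097 μm/a × 7.14 g/cm³ = 7.831 g·m⁻²·a⁻¹
copper: f(T) = -0.080·(T−10) [T>10 °C] = -0.9360
  sulphur-dioxide contribution → 0.3522 μm/a
  chloride contribution → 0.6857 μm/a
  ⇒ r_corr(copper) = 1.038 μm/a
  mass loss = 1.038 μm/a × 8.96 g/cm³ = 9.3 g·m⁻²·a⁻¹
Ordering by g·m⁻²·a⁻¹: copper (9.3) > zinc (7.83)

["copper", "zinc"]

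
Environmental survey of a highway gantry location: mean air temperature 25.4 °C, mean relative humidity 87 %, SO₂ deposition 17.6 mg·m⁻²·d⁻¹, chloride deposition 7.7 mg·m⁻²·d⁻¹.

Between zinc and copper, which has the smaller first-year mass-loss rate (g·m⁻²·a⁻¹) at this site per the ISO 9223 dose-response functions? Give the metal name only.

zinc

zinc: f(T) = -0.071·(T−10) [T>10 °C] = -1.0934
  SO₂ term: 0.0129·17.6^0.44·exp(0.046·87-1.0934) = 0.8352
  Cl⁻ term: 0.0175·7.7^0.57·exp(0.008·87+0.085·25.4) = 0.9733
  r_corr = 0.8352 + 0.9733 = 1.809 μm/a
  mass loss = 1.809 μm/a × 7.14 g/cm³ = 12.91 g·m⁻²·a⁻¹
copper: f(T) = -0.080·(T−10) [T>10 °C] = -1.2320
  Pd branch = 0.0053·Pd^0.26·e^(0.059·RH+f) = 0.5524 μm/a
  Cl⁻ term: 0.01025·7.7^0.27·exp(0.036·87+0.049·25.4) = 1.415
  r_corr = 0.5524 + 1.415 = 1.968 μm/a
  mass loss = 1.968 μm/a × 8.96 g/cm³ = 17.63 g·m⁻²·a⁻¹
Ordering by g·m⁻²·a⁻¹: copper (17.6) > zinc (12.9)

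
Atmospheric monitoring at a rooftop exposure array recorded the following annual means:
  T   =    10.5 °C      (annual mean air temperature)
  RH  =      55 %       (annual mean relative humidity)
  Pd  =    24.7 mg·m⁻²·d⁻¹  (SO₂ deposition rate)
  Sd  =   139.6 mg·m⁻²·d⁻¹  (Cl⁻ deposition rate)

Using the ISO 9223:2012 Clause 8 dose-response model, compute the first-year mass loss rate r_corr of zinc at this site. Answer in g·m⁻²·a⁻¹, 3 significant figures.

zinc: temperature factor f = -0.071·(0.5) = -0.0355
  sulphur-dioxide contribution → 0.6408 μm/a
  chloride contribution → 1.107 μm/a
  ⇒ r_corr(zinc) = 1.748 μm/a
Convert to mass loss: 1.748 μm/a × 7.14 g/cm³ = 12.48 g·m⁻²·a⁻¹

r_corr = 12.5 g·m⁻²·a⁻¹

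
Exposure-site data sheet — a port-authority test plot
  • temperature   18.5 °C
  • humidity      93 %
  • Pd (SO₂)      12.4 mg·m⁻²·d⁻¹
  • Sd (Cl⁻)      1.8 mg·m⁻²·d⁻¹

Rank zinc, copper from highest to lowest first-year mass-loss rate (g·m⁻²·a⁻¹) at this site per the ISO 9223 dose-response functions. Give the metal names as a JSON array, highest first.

["copper", "zinc"]

zinc: temperature factor f = -0.071·(8.5) = -0.6035
  SO₂ term: 0.0129·12.4^0.44·exp(0.046·93-0.6035) = 1.54
  Sd branch = 0.0175·Sd^0.57·e^(0.008·RH+0.085·T) = 0.2481 μm/a
  sum: 1.54 + 0.2481 → r_corr = 1.788 μm/a
  mass loss = 1.788 μm/a × 7.14 g/cm³ = 12.77 g·m⁻²·a⁻¹
copper: temperature factor f = -0.080·(8.5) = -0.6800
  Pd branch = 0.0053·Pd^0.26·e^(0.059·RH+f) = 1.248 μm/a
  Sd branch = 0.01025·Sd^0.27·e^(0.036·RH+0.049·T) = 0.846 μm/a
  sum: 1.248 + 0.846 → r_corr = 2.094 μm/a
  mass loss = 2.094 μm/a × 8.96 g/cm³ = 18.76 g·m⁻²·a⁻¹
Ordering by g·m⁻²·a⁻¹: copper (18.8) > zinc (12.8)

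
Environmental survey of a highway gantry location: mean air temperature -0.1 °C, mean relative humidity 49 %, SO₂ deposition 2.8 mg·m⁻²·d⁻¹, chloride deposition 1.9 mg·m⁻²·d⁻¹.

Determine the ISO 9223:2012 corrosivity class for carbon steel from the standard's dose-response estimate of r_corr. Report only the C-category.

C2

carbon steel: temperature factor f = +0.150·(-10.1) = -1.5150
  sulphur-dioxide contribution → 1.771 μm/a
  chloride contribution → 0.762 μm/a
  ⇒ r_corr(carbon steel) = 2.533 μm/a
2.53 μm/a falls in (1.3, 25] for carbon steel → category C2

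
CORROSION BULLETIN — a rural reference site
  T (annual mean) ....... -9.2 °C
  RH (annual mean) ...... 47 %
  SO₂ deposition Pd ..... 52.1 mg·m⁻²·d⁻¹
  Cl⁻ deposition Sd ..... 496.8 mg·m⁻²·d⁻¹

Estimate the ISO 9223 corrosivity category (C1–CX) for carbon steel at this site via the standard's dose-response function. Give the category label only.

carbon steel: f(T) = +0.150·(T−10) [T≤10 °C] = -2.8800
  sulphur-dioxide contribution → 1.987 μm/a
  chloride contribution → 15.63 μm/a
  ⇒ r_corr(carbon steel) = 17.62 μm/a
Category bounds: 1.3…25 μm/a bracket r_corr ⇒ C2

C2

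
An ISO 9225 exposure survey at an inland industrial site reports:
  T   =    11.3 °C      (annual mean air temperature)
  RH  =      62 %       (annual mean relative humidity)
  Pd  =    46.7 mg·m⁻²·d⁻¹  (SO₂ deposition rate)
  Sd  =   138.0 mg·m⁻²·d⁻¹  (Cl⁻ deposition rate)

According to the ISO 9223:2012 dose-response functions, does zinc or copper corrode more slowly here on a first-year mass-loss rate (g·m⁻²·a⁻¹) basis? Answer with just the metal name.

copper

zinc: f(T) = -0.071·(T−10) [T>10 °C] = -0.0923
  SO₂ term: 0.0129·46.7^0.44·exp(0.046·62-0.0923) = 1.106
  Sd branch = 0.0175·Sd^0.57·e^(0.008·RH+0.085·T) = 1.245 μm/a
  r_corr = 1.106 + 1.245 = 2.351 μm/a
  mass loss = 2.351 μm/a × 7.14 g/cm³ = 16.79 g·m⁻²·a⁻¹
copper: f(T) = -0.080·(T−10) [T>10 °C] = -0.1040
  Pd branch = 0.0053·Pd^0.26·e^(0.059·RH+f) = 0.5032 μm/a
  Cl⁻ term: 0.01025·138.0^0.27·exp(0.036·62+0.049·11.3) = 0.6285
  r_corr = 0.5032 + 0.6285 = 1.132 μm/a
  mass loss = 1.132 μm/a × 8.96 g/cm³ = 10.14 g·m⁻²·a⁻¹
Ordering by g·m⁻²·a⁻¹: zinc (16.8) > copper (10.1)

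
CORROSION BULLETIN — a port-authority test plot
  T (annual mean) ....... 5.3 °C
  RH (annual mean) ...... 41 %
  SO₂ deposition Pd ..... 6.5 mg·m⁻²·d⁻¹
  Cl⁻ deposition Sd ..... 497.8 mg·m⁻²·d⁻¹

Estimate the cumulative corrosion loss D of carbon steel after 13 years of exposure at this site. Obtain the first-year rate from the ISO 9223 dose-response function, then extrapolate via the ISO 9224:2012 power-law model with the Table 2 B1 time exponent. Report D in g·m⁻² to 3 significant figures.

carbon steel: T≤10 °C ⇒ hinge +0.150·(5.3−10) = -0.7050
  sulphur-dioxide contribution → 5.256 μm/a
  chloride contribution → 22.93 μm/a
  total first-year rate 28.19 μm/a
Power-law: D(13) = r_corr · 13^0.523
  D(13) = 28.19 × 13^0.523 = 28.19 × 3.825 = 107.8 μm
  Mass loss = 107.8 μm × 7.85 g/cm³ = 846.3 g·m⁻²

D(13) = 846 g·m⁻²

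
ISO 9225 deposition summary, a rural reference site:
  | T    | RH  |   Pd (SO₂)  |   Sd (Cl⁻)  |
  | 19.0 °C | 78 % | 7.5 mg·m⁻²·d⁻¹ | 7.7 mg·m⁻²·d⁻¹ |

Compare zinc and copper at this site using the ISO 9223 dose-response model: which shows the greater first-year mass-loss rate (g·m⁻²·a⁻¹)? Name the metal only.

zinc: T>10 °C ⇒ hinge -0.071·(19.0−10) = -0.6390
  SO₂ term: 0.0129·7.5^0.44·exp(0.046·78-0.6390) = 0.5975
  Sd branch = 0.0175·Sd^0.57·e^(0.008·RH+0.085·T) = 0.5257 μm/a
  r_corr = 0.5975 + 0.5257 = 1.123 μm/a
  mass loss = 1.123 μm/a × 7.14 g/cm³ = 8.02 g·m⁻²·a⁻¹
copper: temperature factor f = -0.080·(9.0) = -0.7200
  SO₂ term: 0.0053·7.5^0.26·exp(0.059·78-0.7200) = 0.4342
  Sd branch = 0.01025·Sd^0.27·e^(0.036·RH+0.049·T) = 0.748 μm/a
  r_corr = 0.4342 + 0.748 = 1.182 μm/a
  mass loss = 1.182 μm/a × 8.96 g/cm³ = 10.59 g·m⁻²·a⁻¹
Ordering by g·m⁻²·a⁻¹: copper (10.6) > zinc (8.02)

copper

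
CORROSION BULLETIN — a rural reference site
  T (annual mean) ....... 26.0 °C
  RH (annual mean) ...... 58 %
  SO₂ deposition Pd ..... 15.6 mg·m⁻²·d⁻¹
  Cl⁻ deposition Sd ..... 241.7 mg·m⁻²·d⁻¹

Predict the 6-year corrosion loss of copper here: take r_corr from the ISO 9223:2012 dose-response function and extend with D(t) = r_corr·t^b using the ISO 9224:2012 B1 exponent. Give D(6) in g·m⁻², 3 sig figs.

D(6) = 41.2 g·m⁻²

copper: temperature factor f = -0.080·(16.0) = -1.2800
  sulphur-dioxide contribution → 0.0922 μm/a
  chloride contribution → 1.301 μm/a
  total first-year rate 1.393 μm/a
Long-term exponent b (ISO 9224 Table 2, B1) = 0.667
  D(6) = 1.393 × 6^0.667 = 1.393 × 3.304 = 4.603 μm
  Mass loss = 4.603 μm × 8.96 g/cm³ = 41.25 g·m⁻²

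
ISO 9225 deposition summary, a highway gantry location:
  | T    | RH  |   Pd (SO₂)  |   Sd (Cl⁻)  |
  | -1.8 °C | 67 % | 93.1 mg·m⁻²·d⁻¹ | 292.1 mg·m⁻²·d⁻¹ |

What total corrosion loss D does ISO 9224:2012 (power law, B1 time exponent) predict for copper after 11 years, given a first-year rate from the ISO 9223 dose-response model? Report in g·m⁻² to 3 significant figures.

copper: f(T) = +0.126·(T−10) [T≤10 °C] = -1.4868
  SO₂ term: 0.0053·93.1^0.26·exp(0.059·67-1.4868) = 0.2029
  Cl⁻ term: 0.01025·292.1^0.27·exp(0.036·67+0.049·-1.8) = 0.4849
  r_corr = 0.2029 + 0.4849 = 0.6878 μm/a
Long-term exponent b (ISO 9224 Table 2, B1) = 0.667
  D(11) = 0.6878 × 11^0.667 = 0.6878 × 4.95 = 3.404 μm
  Mass loss = 3.404 μm × 8.96 g/cm³ = 30.5 g·m⁻²

D(11) = 30.5 g·m⁻²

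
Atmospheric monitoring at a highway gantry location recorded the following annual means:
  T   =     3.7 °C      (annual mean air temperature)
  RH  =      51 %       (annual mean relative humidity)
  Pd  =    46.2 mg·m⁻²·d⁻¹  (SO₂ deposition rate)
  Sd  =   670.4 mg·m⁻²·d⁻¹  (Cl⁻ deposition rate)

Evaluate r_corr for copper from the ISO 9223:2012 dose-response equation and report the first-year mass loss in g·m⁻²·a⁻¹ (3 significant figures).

r_corr = 5.18 g·m⁻²·a⁻¹

copper: T≤10 °C ⇒ hinge +0.126·(3.7−10) = -0.7938
  SO₂ term: 0.0053·46.2^0.26·exp(0.059·51-0.7938) = 0.1316
  Cl⁻ term: 0.01025·670.4^0.27·exp(0.036·51+0.049·3.7) = 0.4466
  r_corr = 0.1316 + 0.4466 = 0.5782 μm/a
Convert to mass loss: 0.5782 μm/a × 8.96 g/cm³ = 5.18 g·m⁻²·a⁻¹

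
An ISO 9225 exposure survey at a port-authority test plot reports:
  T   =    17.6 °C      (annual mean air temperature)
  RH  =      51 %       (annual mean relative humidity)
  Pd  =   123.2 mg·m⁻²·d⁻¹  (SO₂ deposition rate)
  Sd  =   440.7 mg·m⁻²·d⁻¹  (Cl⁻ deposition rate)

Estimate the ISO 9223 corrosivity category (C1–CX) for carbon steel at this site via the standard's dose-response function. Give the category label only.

carbon steel: f(T) = -0.054·(T−10) [T>10 °C] = -0.4104
  sulphur-dioxide contribution → 39.8 μm/a
  chloride contribution → 48.38 μm/a
  total first-year rate 88.17 μm/a
ISO 9223 Table 2 (carbon steel): 80 < 88.2 ≤ 200 μm/a ⇒ C5

C5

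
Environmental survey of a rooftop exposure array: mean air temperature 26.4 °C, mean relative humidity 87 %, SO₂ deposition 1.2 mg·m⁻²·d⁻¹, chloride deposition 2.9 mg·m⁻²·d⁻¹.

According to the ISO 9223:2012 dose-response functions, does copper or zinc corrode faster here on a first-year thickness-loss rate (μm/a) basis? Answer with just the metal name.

copper: temperature factor f = -0.080·(16.4) = -1.3120
  sulphur-dioxide contribution → 0.2537 μm/a
  chloride contribution → 1.142 μm/a
  ⇒ r_corr(copper) = 1.395 μm/a
zinc: f(T) = -0.071·(T−10) [T>10 °C] = -1.1644
  sulphur-dioxide contribution → 0.2387 μm/a
  chloride contribution → 0.6073 μm/a
  total first-year rate 0.846 μm/a
Ordering by μm/a: copper (1.4) > zinc (0.846)

copper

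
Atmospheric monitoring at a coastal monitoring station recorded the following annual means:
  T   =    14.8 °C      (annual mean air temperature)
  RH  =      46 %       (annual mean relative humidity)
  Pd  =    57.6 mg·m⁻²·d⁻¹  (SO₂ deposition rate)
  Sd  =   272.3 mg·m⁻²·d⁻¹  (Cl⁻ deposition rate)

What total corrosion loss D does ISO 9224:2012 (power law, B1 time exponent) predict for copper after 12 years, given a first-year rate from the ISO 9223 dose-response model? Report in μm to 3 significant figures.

copper: temperature factor f = -0.080·(4.8) = -0.3840
  SO₂ term: 0.0053·57.6^0.26·exp(0.059·46-0.3840) = 0.1563
  Cl⁻ term: 0.01025·272.3^0.27·exp(0.036·46+0.049·14.8) = 0.5039
  sum: 0.1563 + 0.5039 → r_corr = 0.6602 μm/a
Long-term exponent b (ISO 9224 Table 2, B1) = 0.667
  D(12) = 0.6602 × 12^0.667 = 0.6602 × 5.246 = 3.463 μm

D(12) = 3.46 μm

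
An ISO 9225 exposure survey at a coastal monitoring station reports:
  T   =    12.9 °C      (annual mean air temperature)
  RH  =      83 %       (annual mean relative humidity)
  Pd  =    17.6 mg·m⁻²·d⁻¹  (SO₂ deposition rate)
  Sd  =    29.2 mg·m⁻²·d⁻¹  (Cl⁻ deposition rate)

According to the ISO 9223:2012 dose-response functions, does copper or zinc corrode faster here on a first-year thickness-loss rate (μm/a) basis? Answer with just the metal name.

zinc

copper: f(T) = -0.080·(T−10) [T>10 °C] = -0.2320
  Pd branch = 0.0053·Pd^0.26·e^(0.059·RH+f) = 1.186 μm/a
  Cl⁻ term: 0.01025·29.2^0.27·exp(0.036·83+0.049·12.9) = 0.9518
  sum: 1.186 + 0.9518 → r_corr = 2.138 μm/a
zinc: f(T) = -0.071·(T−10) [T>10 °C] = -0.2059
  Pd branch = 0.0129·Pd^0.44·e^(0.046·RH+f) = 1.688 μm/a
  Sd branch = 0.0175·Sd^0.57·e^(0.008·RH+0.085·T) = 0.6964 μm/a
  sum: 1.688 + 0.6964 → r_corr = 2.384 μm/a
Ordering by μm/a: zinc (2.38) > copper (2.14)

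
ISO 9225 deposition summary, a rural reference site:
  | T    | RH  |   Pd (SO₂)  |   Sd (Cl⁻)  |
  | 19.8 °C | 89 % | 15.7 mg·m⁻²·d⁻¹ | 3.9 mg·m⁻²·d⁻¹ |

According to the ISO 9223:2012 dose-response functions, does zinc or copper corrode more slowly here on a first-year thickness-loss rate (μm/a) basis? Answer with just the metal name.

zinc

zinc: temperature factor f = -0.071·(9.8) = -0.6958
  sulphur-dioxide contribution → 1.296 μm/a
  chloride contribution → 0.4169 μm/a
  ⇒ r_corr(zinc) = 1.713 μm/a
copper: f(T) = -0.080·(T−10) [T>10 °C] = -0.7840
  sulphur-dioxide contribution → 0.9445 μm/a
  chloride contribution → 0.9619 μm/a
  ⇒ r_corr(copper) = 1.906 μm/a
Ordering by μm/a: copper (1.91) > zinc (1.71)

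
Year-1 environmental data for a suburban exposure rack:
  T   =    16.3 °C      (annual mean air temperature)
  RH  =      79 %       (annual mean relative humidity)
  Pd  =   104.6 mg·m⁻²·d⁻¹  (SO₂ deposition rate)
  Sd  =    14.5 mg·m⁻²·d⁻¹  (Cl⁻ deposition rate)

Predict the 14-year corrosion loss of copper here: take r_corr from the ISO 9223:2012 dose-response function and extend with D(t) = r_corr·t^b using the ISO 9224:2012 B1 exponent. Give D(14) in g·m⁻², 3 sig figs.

D(14) = 101 g·m⁻²

copper: f(T) = -0.080·(T−10) [T>10 °C] = -0.5040
  Pd branch = 0.0053·Pd^0.26·e^(0.059·RH+f) = 1.134 μm/a
  Cl⁻ term: 0.01025·14.5^0.27·exp(0.036·79+0.049·16.3) = 0.8059
  r_corr = 1.134 + 0.8059 = 1.94 μm/a
Power-law: D(14) = r_corr · 14^0.667
  D(14) = 1.94 × 14^0.667 = 1.94 × 5.814 = 11.28 μm
  Mass loss = 11.28 μm × 8.96 g/cm³ = 101.1 g·m⁻²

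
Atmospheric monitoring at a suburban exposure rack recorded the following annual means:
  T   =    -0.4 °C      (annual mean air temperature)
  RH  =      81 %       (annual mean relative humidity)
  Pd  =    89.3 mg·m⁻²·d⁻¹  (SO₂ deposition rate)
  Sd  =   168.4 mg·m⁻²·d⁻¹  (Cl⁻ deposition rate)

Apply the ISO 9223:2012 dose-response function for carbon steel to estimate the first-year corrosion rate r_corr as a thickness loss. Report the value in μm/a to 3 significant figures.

carbon steel: temperature factor f = +0.150·(-10.4) = -1.5600
  sulphur-dioxide contribution → 19.43 μm/a
  chloride contribution → 34.9 μm/a
  ⇒ r_corr(carbon steel) = 54.33 μm/a

r_corr = 54.3 μm/a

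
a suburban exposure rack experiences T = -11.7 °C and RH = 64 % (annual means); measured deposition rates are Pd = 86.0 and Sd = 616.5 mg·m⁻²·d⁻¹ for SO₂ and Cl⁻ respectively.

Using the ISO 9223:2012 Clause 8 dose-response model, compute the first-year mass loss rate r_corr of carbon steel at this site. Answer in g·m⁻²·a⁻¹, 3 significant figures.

carbon steel: f(T) = +0.150·(T−10) [T≤10 °C] = -3.2550
  SO₂ term: 1.77·86.0^0.52·exp(0.02·64-3.2550) = 2.49
  Cl⁻ term: 0.102·616.5^0.62·exp(0.033·64+0.04·-11.7) = 28.34
  sum: 2.49 + 28.34 → r_corr = 30.83 μm/a
Convert to mass loss: 30.83 μm/a × 7.85 g/cm³ = 242 g·m⁻²·a⁻¹

r_corr = 242 g·m⁻²·a⁻¹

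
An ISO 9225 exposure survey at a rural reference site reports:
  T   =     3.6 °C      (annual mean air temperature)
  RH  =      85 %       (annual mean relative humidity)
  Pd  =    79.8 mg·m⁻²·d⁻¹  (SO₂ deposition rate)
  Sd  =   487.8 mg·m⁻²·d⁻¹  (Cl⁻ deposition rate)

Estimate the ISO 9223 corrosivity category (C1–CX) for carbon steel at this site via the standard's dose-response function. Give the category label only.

C5

carbon steel: T≤10 °C ⇒ hinge +0.150·(3.6−10) = -0.9600
  sulphur-dioxide contribution → 36.17 μm/a
  chloride contribution → 90.37 μm/a
  total first-year rate 126.5 μm/a
Category bounds: 80…200 μm/a bracket r_corr ⇒ C5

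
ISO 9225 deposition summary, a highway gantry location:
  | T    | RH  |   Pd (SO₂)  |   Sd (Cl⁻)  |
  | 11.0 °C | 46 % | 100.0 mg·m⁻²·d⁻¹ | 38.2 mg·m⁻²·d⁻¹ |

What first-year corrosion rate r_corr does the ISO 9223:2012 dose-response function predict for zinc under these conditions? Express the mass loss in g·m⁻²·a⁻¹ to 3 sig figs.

zinc: f(T) = -0.071·(T−10) [T>10 °C] = -0.0710
  SO₂ term: 0.0129·100.0^0.44·exp(0.046·46-0.0710) = 0.7563
  Sd branch = 0.0175·Sd^0.57·e^(0.008·RH+0.085·T) = 0.5137 μm/a
  sum: 0.7563 + 0.5137 → r_corr = 1.27 μm/a
Convert to mass loss: 1.27 μm/a × 7.14 g/cm³ = 9.068 g·m⁻²·a⁻¹

r_corr = 9.07 g·m⁻²·a⁻¹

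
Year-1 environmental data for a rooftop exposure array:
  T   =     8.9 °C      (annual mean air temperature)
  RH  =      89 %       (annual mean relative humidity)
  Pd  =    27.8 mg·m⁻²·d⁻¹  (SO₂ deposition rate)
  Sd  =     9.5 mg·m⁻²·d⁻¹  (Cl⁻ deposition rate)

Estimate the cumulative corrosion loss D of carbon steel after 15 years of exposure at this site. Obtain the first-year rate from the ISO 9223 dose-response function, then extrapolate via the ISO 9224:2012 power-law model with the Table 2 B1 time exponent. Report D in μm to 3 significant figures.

D(15) = 252 μm

carbon steel: f(T) = +0.150·(T−10) [T≤10 °C] = -0.1650
  sulphur-dioxide contribution → 50.15 μm/a
  chloride contribution → 11.09 μm/a
  ⇒ r_corr(carbon steel) = 61.24 μm/a
Long-term exponent b (ISO 9224 Table 2, B1) = 0.523
  D(15) = 61.24 × 15^0.523 = 61.24 × 4.122 = 252.4 μm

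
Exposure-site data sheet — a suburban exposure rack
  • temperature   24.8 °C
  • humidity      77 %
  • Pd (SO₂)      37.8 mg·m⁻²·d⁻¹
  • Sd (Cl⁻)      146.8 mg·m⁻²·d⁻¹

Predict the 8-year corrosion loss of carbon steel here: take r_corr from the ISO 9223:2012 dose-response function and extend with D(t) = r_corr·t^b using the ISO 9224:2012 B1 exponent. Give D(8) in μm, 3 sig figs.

D(8) = 301 μm

carbon steel: temperature factor f = -0.054·(14.8) = -0.7992
  sulphur-dioxide contribution → 24.55 μm/a
  chloride contribution → 76.97 μm/a
  total first-year rate 101.5 μm/a
Power-law: D(8) = r_corr · 8^0.523
  D(8) = 101.5 × 8^0.523 = 101.5 × 2.967 = 301.2 μm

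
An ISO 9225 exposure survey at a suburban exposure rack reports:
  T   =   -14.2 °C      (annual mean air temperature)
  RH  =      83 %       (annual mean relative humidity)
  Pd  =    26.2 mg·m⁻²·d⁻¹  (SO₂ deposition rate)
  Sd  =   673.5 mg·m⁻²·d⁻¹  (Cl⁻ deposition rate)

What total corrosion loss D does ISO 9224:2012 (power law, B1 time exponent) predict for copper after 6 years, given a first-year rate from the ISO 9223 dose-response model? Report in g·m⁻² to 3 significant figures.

D(6) = 19.8 g·m⁻²

copper: T≤10 °C ⇒ hinge +0.126·(-14.2−10) = -3.0492
  sulphur-dioxide contribution → 0.07862 μm/a
  chloride contribution → 0.5887 μm/a
  total first-year rate 0.6673 μm/a
ISO 9224: D(t) = r_corr · t^b with b = 0.667 (copper, B1)
  D(6) = 0.6673 × 6^0.667 = 0.6673 × 3.304 = 2.205 μm
  Mass loss = 2.205 μm × 8.96 g/cm³ = 19.75 g·m⁻²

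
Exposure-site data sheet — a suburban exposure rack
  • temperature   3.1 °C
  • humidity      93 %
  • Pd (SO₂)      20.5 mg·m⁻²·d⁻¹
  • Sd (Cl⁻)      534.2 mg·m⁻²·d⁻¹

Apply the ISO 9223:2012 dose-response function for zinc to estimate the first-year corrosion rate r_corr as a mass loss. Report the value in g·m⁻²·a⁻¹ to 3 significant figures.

zinc: temperature factor f = +0.038·(-6.9) = -0.2622
  Pd branch = 0.0129·Pd^0.44·e^(0.046·RH+f) = 2.703 μm/a
  Cl⁻ term: 0.0175·534.2^0.57·exp(0.008·93+0.085·3.1) = 1.719
  r_corr = 2.703 + 1.719 = 4.422 μm/a
Convert to mass loss: 4.422 μm/a × 7.14 g/cm³ = 31.57 g·m⁻²·a⁻¹

r_corr = 31.6 g·m⁻²·a⁻¹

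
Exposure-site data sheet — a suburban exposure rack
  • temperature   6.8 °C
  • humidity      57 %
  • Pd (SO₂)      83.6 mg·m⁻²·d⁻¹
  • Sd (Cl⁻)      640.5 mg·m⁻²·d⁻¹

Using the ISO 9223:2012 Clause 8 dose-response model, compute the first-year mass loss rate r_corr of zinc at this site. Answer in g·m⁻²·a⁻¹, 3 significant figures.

zinc: T≤10 °C ⇒ hinge +0.038·(6.8−10) = -0.1216
  SO₂ term: 0.0129·83.6^0.44·exp(0.046·57-0.1216) = 1.102
  Sd branch = 0.0175·Sd^0.57·e^(0.008·RH+0.085·T) = 1.958 μm/a
  r_corr = 1.102 + 1.958 = 3.06 μm/a
Convert to mass loss: 3.06 μm/a × 7.14 g/cm³ = 21.85 g·m⁻²·a⁻¹

r_corr = 21.9 g·m⁻²·a⁻¹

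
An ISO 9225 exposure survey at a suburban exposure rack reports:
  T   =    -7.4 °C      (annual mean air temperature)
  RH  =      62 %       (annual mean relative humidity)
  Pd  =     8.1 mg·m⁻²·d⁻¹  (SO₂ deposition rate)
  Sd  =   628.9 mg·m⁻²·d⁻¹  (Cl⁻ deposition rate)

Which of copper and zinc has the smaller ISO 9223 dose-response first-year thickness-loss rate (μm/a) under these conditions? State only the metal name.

copper: f(T) = +0.126·(T−10) [T≤10 °C] = -2.1924
  sulphur-dioxide contribution → 0.03954 μm/a
  chloride contribution → 0.3786 μm/a
  ⇒ r_corr(copper) = 0.4182 μm/a
zinc: T≤10 °C ⇒ hinge +0.038·(-7.4−10) = -0.6612
  sulphur-dioxide contribution → 0.2896 μm/a
  chloride contribution → 0.6032 μm/a
  total first-year rate 0.8928 μm/a
Ordering by μm/a: zinc (0.893) > copper (0.418)

copper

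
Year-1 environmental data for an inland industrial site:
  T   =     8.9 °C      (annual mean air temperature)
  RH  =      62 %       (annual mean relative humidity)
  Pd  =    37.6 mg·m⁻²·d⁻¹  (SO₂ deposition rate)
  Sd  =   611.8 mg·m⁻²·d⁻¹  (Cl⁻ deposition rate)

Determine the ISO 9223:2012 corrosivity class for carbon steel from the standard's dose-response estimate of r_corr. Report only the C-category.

C5

carbon steel: f(T) = +0.150·(T−10) [T≤10 °C] = -0.1650
  Pd branch = 1.77·Pd^0.52·e^(0.02·RH+f) = 34.19 μm/a
  Sd branch = 0.102·Sd^0.62·e^(0.033·RH+0.04·T) = 60.18 μm/a
  r_corr = 34.19 + 60.18 = 94.38 μm/a
Category bounds: 80…200 μm/a bracket r_corr ⇒ C5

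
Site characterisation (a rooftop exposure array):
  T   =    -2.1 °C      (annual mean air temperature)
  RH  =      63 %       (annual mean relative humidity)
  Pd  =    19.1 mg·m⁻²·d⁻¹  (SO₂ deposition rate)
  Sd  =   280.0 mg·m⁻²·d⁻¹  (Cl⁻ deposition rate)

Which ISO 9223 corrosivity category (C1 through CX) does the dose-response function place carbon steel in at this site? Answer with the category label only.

C3

carbon steel: T≤10 °C ⇒ hinge +0.150·(-2.1−10) = -1.8150
  sulphur-dioxide contribution → 4.711 μm/a
  chloride contribution → 24.67 μm/a
  total first-year rate 29.39 μm/a
29.4 μm/a falls in (25, 50] for carbon steel → category C3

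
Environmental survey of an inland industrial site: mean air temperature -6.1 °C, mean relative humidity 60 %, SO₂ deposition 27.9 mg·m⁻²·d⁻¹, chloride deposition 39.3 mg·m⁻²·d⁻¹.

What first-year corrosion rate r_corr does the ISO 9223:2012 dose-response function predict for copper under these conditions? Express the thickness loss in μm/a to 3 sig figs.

copper: temperature factor f = +0.126·(-16.1) = -2.0286
  sulphur-dioxide contribution → 0.05709 μm/a
  chloride contribution → 0.1776 μm/a
  ⇒ r_corr(copper) = 0.2347 μm/a

r_corr = 0.235 μm/a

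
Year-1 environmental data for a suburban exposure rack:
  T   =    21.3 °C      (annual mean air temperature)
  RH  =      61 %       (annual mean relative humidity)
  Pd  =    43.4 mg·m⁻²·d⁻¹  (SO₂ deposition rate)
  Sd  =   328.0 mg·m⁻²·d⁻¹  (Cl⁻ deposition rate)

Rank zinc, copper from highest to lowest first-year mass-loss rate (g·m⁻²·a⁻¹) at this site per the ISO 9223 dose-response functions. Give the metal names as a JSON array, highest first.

zinc: f(T) = -0.071·(T−10) [T>10 °C] = -0.8023
  sulphur-dioxide contribution → 0.5027 μm/a
  chloride contribution → 4.735 μm/a
  ⇒ r_corr(zinc) = 5.238 μm/a
  mass loss = 5.238 μm/a × 7.14 g/cm³ = 37.4 g·m⁻²·a⁻¹
copper: f(T) = -0.080·(T−10) [T>10 °C] = -0.9040
  sulphur-dioxide contribution → 0.2091 μm/a
  chloride contribution → 1.25 μm/a
  ⇒ r_corr(copper) = 1.459 μm/a
  mass loss = 1.459 μm/a × 8.96 g/cm³ = 13.08 g·m⁻²·a⁻¹
Ordering by g·m⁻²·a⁻¹: zinc (37.4) > copper (13.1)

["zinc", "copper"]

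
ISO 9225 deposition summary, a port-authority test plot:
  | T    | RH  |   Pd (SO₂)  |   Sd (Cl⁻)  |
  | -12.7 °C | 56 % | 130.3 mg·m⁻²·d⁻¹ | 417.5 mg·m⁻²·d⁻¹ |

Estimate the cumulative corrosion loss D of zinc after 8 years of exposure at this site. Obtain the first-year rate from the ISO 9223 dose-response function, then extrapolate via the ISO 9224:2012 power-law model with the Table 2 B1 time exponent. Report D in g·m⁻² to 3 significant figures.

D(8) = 34.8 g·m⁻²

zinc: T≤10 °C ⇒ hinge +0.038·(-12.7−10) = -0.8626
  Pd branch = 0.0129·Pd^0.44·e^(0.046·RH+f) = 0.6099 μm/a
  Cl⁻ term: 0.0175·417.5^0.57·exp(0.008·56+0.085·-12.7) = 0.2901
  sum: 0.6099 + 0.2901 → r_corr = 0.9 μm/a
ISO 9224: D(t) = r_corr · t^b with b = 0.813 (zinc, B1)
  D(8) = 0.9 × 8^0.813 = 0.9 × 5.423 = 4.881 μm
  Mass loss = 4.881 μm × 7.14 g/cm³ = 34.85 g·m⁻²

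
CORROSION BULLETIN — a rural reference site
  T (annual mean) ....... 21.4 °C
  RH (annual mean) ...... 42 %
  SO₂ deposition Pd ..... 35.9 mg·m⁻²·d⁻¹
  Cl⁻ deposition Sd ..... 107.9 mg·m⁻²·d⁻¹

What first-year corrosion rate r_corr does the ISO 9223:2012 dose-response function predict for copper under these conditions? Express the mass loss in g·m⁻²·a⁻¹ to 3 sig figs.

r_corr = 4.78 g·m⁻²·a⁻¹

copper: T>10 °C ⇒ hinge -0.080·(21.4−10) = -0.9120
  SO₂ term: 0.0053·35.9^0.26·exp(0.059·42-0.9120) = 0.06437
  Sd branch = 0.01025·Sd^0.27·e^(0.036·RH+0.049·T) = 0.4696 μm/a
  sum: 0.06437 + 0.4696 → r_corr = 0.5339 μm/a
Convert to mass loss: 0.5339 μm/a × 8.96 g/cm³ = 4.784 g·m⁻²·a⁻¹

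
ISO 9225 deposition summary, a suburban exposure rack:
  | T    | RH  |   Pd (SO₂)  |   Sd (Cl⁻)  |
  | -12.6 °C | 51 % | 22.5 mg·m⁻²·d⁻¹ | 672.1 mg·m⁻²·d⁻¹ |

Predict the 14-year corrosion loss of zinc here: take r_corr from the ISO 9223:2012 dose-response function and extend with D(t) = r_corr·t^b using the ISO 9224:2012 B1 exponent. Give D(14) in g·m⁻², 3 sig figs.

zinc: T≤10 °C ⇒ hinge +0.038·(-12.6−10) = -0.8588
  SO₂ term: 0.0129·22.5^0.44·exp(0.046·51-0.8588) = 0.2246
  Sd branch = 0.0175·Sd^0.57·e^(0.008·RH+0.085·T) = 0.3688 μm/a
  sum: 0.2246 + 0.3688 → r_corr = 0.5934 μm/a
Power-law: D(14) = r_corr · 14^0.813
  D(14) = 0.5934 × 14^0.813 = 0.5934 × 8.547 = 5.071 μm
  Mass loss = 5.071 μm × 7.14 g/cm³ = 36.21 g·m⁻²

D(14) = 36.2 g·m⁻²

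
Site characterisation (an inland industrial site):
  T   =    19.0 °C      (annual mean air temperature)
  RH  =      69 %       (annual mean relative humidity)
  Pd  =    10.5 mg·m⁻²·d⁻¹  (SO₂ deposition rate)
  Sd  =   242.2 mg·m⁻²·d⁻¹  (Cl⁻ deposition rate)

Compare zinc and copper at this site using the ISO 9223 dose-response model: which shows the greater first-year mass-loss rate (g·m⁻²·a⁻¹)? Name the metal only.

zinc

zinc: f(T) = -0.071·(T−10) [T>10 °C] = -0.6390
  Pd branch = 0.0129·Pd^0.44·e^(0.046·RH+f) = 0.458 μm/a
  Cl⁻ term: 0.0175·242.2^0.57·exp(0.008·69+0.085·19.0) = 3.492
  r_corr = 0.458 + 3.492 = 3.95 μm/a
  mass loss = 3.95 μm/a × 7.14 g/cm³ = 28.21 g·m⁻²·a⁻¹
copper: temperature factor f = -0.080·(9.0) = -0.7200
  SO₂ term: 0.0053·10.5^0.26·exp(0.059·69-0.7200) = 0.2787
  Cl⁻ term: 0.01025·242.2^0.27·exp(0.036·69+0.049·19.0) = 1.373
  sum: 0.2787 + 1.373 → r_corr = 1.651 μm/a
  mass loss = 1.651 μm/a × 8.96 g/cm³ = 14.8 g·m⁻²·a⁻¹
Ordering by g·m⁻²·a⁻¹: zinc (28.2) > copper (14.8)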